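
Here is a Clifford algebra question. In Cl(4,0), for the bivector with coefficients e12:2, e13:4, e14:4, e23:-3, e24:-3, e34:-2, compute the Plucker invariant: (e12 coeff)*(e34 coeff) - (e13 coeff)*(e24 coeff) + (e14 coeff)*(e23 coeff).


Plucker relation: af - be + cd
a*f = 2*(-2) = -4
b*e = 4*(-3) = -12
c*d = 4*(-3) = -12
af - be + cd = -4 - (-12) + (-12)
= -4


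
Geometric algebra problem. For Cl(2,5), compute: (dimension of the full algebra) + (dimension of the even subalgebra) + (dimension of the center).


n = 2 + 5 = 7
Total dim = 2^7 = 128
Even subalgebra dim = 2^6 = 64
n is odd, so center dim = 2
Sum = 128 + 64 + 2 = 194


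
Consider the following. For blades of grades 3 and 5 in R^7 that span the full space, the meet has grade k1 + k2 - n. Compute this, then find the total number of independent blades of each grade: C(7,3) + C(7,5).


Meet grade = grade(A) + grade(B) - n
= 3 + 5 - 7 = 1
C(7,3) = 35
C(7,5) = 21
dim_A + dim_B = 35 + 21 = 56


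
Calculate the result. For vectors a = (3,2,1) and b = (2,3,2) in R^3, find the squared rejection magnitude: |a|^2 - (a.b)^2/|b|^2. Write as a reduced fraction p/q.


|a|^2 = 3^2 + 2^2 + 1^2 = 14
|b|^2 = 2^2 + 3^2 + 2^2 = 17
a . b = 3*2 + 2*3 + 1*2 = 14
(a.b)^2 = 14^2 = 196
|rej|^2 = 14 - 196/17
= (238 - 196)/17
= 42/17
In lowest terms: 42/17


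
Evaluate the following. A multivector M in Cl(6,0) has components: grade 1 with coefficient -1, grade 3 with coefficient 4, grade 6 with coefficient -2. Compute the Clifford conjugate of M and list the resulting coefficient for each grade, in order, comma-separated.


Clifford conjugate sign for grade k: (-1)^(k(k+1)/2)
Grade 1: (-1)^(1*2/2) = (-1)^1 = -1, coeff -1 -> 1
Grade 3: (-1)^(3*4/2) = (-1)^6 = 1, coeff 4 -> 4
Grade 6: (-1)^(6*7/2) = (-1)^21 = -1, coeff -2 -> 2
Conjugated coefficients: 1, 4, 2


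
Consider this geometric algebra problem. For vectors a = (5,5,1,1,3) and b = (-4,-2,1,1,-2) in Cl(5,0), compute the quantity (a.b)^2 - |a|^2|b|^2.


a . b = 5*(-4) + 5*(-2) + 1*1 + 1*1 + 3*(-2)
= -20 + (-10) + 1 + 1 + (-6) = -34
|a|^2 = 5^2 + 5^2 + 1^2 + 1^2 + 3^2 = 61
|b|^2 = (-4)^2 + (-2)^2 + 1^2 + 1^2 + (-2)^2 = 26
(a.b)^2 = (-34)^2 = 1156
|a|^2 * |b|^2 = 61 * 26 = 1586
Result = 1156 - 1586 = -430


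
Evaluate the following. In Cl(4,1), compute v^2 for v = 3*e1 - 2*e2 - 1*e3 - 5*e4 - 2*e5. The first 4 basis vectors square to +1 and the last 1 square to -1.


v^2 = sum of c_i^2 * e_i^2
Positive signature terms (e_i^2 = +1): 3^2 + (-2)^2 + (-1)^2 + (-5)^2 = 39
Negative signature terms (e_j^2 = -1): (-2)^2 = 4
v^2 = 39 - 4 = 35


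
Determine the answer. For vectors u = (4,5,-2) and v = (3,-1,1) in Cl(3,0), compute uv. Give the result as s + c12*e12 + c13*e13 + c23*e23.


In Cl(3,0): e_i^2 = 1, e_ie_j = -e_je_i for i != j.
Scalar part = u . v = 4*3 + 5*(-1) + (-2)*1
= 12 + (-5) + (-2) = 5
e12 coeff = 4*(-1) - 5*3 = -4 - 15 = -19
e13 coeff = 4*1 - (-2)*3 = 4 - (-6) = 10
e23 coeff = 5*1 - (-2)*(-1) = 5 - 2 = 3
uv = 5 - 19*e12 + 10*e13 + 3*e23


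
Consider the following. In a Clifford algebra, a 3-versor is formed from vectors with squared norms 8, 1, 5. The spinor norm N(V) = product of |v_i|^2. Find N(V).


Spinor norm N(V) = |v1|^2 * |v2|^2 * ... * |v3|^2
= 8 * 1 * 5
Running product: 8, 8, 40
N(V) = 40


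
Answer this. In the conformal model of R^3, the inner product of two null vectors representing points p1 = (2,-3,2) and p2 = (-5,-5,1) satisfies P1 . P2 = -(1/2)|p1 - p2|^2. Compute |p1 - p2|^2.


p1 - p2 = (7, 2, 1)
|p1 - p2|^2 = 7^2 + 2^2 + 1^2
= 49 + 4 + 1
= 54


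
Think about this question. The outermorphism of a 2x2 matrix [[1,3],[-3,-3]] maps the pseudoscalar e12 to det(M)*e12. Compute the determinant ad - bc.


The outermorphism of a linear map f sends e1^e2 to f(e1)^f(e2).
f(e1) = 1*e1 - 3*e2
f(e2) = 3*e1 - 3*e2
f(e1) ^ f(e2) = (1*e1 - 3*e2) ^ (3*e1 - 3*e2)
= 1*(-3)*e12 + (-3)*3*e21
= (-3 - (-9))*e12
= 6*e12
Coefficient = 6


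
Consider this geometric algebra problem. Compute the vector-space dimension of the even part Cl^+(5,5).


Even subalgebra dimension = 2^(n-1)
n = 5 + 5 = 10
2^(10 - 1) = 2^9 = 512
Verification: sum of C(10,k) for even k = 1 + 45 + 210 + 210 + 45 + 1 = 512
Result = 512


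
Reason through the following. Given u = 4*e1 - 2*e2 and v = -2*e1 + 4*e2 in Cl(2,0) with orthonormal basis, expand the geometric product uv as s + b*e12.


Expand: (4*e1 - 2*e2)(-2*e1 + 4*e2)
= 4*(-2)*e1e1 + 4*4*e1e2 + (-2)*(-2)*e2e1 + (-2)*4*e2e2
Using e1^2 = e2^2 = 1, e2e1 = -e1e2:
Scalar part s = 4*(-2) + (-2)*4 = -8 + (-8) = -16
Bivector part b = 4*4 - (-2)*(-2) = 16 - 4 = 12
uv = -16 + 12*e12


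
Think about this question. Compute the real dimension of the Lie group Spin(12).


Spin(n) double-covers SO(n); both have Lie algebra so(n) of dimension n(n-1)/2.
n = 12
n(n-1) = 12 * 11 = 132
dim Spin(12) = 132/2 = 66


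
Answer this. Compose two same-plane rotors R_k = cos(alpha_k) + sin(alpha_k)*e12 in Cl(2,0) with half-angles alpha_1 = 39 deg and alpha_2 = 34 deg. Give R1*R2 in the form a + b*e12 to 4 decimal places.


Same-plane rotors commute and their half-angles add:
R1*R2 = cos(a1 + a2) + sin(a1 + a2)*e12.
a1 + a2 = 39 + 34 = 73 deg
cos(73 deg) = 0.2924
sin(73 deg) = 0.9563
R1*R2 = 0.2924 + 0.9563*e12


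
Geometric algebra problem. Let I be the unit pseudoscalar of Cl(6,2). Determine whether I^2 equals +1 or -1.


The pseudoscalar I = e1...e_n (product of all n generators) of Cl(p,q) satisfies I^2 = (-1)^(q + n(n-1)/2).
p = 6, q = 2, n = p + q = 8
n(n-1)/2 = 8 * 7 / 2 = 28
Exponent = q + n(n-1)/2 = 2 + 28 = 30
I^2 = (-1)^30 = +1


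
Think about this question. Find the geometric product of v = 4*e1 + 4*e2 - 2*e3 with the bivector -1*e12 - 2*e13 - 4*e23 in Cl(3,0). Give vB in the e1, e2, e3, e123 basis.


vB has grade-1 (vector) and grade-3 (trivector) parts: vB = (v _| B) + (v ^ B).
Vector part <vB>_1:
  e1: -v2*b12 - v3*b13 = -(4)*(-1) - (-2)*(-2) = 0
  e2: v1*b12 - v3*b23 = (4)*(-1) - (-2)*(-4) = -12
  e3: v1*b13 + v2*b23 = (4)*(-2) + (4)*(-4) = -24
Trivector part <vB>_3:
  e123: v1*b23 - v2*b13 + v3*b12 = (4)*(-4) - (4)*(-2) + (-2)*(-1) = -6
vB = 0*e1 - 12*e2 - 24*e3 - 6*e123


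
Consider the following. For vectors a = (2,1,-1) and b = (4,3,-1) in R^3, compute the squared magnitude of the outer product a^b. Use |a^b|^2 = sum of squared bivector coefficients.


a wedge b = (a1*b2 - a2*b1)*e12 + (a1*b3 - a3*b1)*e13 + (a2*b3 - a3*b2)*e23
e12 coeff: 2*3 - 1*4 = 6 - 4 = 2
e13 coeff: 2*(-1) - (-1)*4 = -2 - (-4) = 2
e23 coeff: 1*(-1) - (-1)*3 = -1 - (-3) = 2
|a wedge b|^2 = 2^2 + 2^2 + 2^2
= 4 + 4 + 4
= 12


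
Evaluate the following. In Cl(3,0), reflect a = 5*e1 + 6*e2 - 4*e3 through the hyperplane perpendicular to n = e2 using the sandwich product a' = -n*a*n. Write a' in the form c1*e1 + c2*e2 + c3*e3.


Reflection formula: a' = -n*a*n, with n = e2 (unit vector, n^2 = 1).
For reflection through hyperplane perp to e2:
The component along e2 flips sign, others stay.
a = (5, 6, -4)
a' = (5, -6, -4)
a' = 5*e1 - 6*e2 - 4*e3


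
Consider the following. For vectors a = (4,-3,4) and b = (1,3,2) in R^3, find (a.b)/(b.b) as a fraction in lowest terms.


Projection coefficient = (a . b) / (b . b)
a . b = 4*1 + (-3)*3 + 4*2
= 4 + (-9) + 8 = 3
b . b = 1^2 + 3^2 + 2^2
= 1 + 9 + 4 = 14
Coefficient = 3/14
In lowest terms: 3/14


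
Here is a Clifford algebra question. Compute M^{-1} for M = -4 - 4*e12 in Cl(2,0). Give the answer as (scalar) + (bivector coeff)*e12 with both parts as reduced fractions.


M = -4 - 4*e12, where e12^2 = -1.
Since M commutes with its reverse ~M = a - b*e12, M * ~M = a^2 - b^2*e12^2 = a^2 + b^2.
So M^{-1} = ~M / (a^2 + b^2) = (a - b*e12)/(a^2 + b^2).
a^2 + b^2 = 16 + 16 = 32
Scalar part = -4/32 = -1/8
Bivector coeff = 4/32 = 1/8
M^{-1} = -1/8 + 1/8*e12


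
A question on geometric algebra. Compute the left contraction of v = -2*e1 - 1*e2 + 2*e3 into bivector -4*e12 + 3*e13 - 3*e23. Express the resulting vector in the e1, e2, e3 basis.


Left contraction v _| B = <vB>_1 (grade-1 part of the geometric product vB).
Using e1_|e12 = e2, e2_|e12 = -e1, e1_|e13 = e3, e3_|e13 = -e1, e2_|e23 = e3, e3_|e23 = -e2:
e1 coeff: -v2*b12 - v3*b13 = -(-1)*(-4) - (2)*(3) = -10
e2 coeff: v1*b12 - v3*b23 = (-2)*(-4) - (2)*(-3) = 14
e3 coeff: v1*b13 + v2*b23 = (-2)*(3) + (-1)*(-3) = -3
v _| B = -10*e1 + 14*e2 - 3*e3


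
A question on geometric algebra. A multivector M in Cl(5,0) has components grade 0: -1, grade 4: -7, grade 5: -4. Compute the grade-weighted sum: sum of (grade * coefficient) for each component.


Grade-weighted sum = sum of grade_k * coefficient_k
0*(-1) = 0
4*(-7) = -28
5*(-4) = -20
Total = 0 + (-28) + (-20) = -48


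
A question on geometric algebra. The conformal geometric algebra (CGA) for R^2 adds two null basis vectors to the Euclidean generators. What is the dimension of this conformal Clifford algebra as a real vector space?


The conformal model of R^2 uses Cl(3,1): the 2 Euclidean generators plus two extra orthogonal generators e+ (e+^2 = +1) and e- (e-^2 = -1), from which the null vectors e0, einf are built.
Number of generators m = 2 + 2 = 4.
dim Cl(p,q) = 2^m = 2^4 = 16


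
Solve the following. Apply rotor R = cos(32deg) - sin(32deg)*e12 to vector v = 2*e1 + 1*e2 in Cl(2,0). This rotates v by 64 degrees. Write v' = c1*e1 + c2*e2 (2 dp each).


Rotor R = cos(32deg) - sin(32deg)*e12
Rotation angle theta = 2 * 32 = 64 degrees
v' = R*v*~R rotates v by theta.
cos(64deg) = 0.4384, sin(64deg) = 0.8988
v'_1 = 2*cos(64deg) - 1*sin(64deg)
= 2*0.4384 - 1*0.8988
= -0.02
v'_2 = 2*sin(64deg) + 1*cos(64deg)
= 2*0.8988 + 1*0.4384
= 2.24
v' = -0.02*e1 + 2.24*e2


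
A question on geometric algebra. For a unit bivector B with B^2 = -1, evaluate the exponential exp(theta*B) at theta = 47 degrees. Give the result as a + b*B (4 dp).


For a unit bivector B with B^2 = -1, the exponential series gives
e^(theta*B) = cos(theta) + sin(theta)*B (the GA analogue of Euler's formula).
theta = 47 degrees = 0.820305 rad
cos(47 deg) = 0.6820
sin(47 deg) = 0.7314
exp(theta*B) = 0.6820 + 0.7314*B


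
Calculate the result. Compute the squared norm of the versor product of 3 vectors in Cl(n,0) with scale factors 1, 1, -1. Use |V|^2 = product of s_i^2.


Each vector v_i has |v_i|^2 = s_i^2
Squared scales: 1^2 = 1, 1^2 = 1, (-1)^2 = 1
|V|^2 = 1 * 1 * 1
= 1


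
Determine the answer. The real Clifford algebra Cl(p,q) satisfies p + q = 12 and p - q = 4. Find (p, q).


We need p + q = 12 and p - q = 4.
Adding: 2p = 12 + 4 = 16, so p = 8.
Then q = 12 - 8 = 4.
(p, q) = (8, 4)


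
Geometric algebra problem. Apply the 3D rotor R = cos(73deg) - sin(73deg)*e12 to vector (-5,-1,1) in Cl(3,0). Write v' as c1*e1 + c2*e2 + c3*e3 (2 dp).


Rotor R = cos(73deg) - sin(73deg)*e12
Rotation angle theta = 2 * 73 = 146 degrees in the e12 plane (e1 -> e2).
The component perpendicular to the plane (e3) is invariant: v'_3 = v3 = 1.00
cos(146deg) = -0.8290, sin(146deg) = 0.5592
v'_1 = v1*cos(theta) - v2*sin(theta) = -5*(-0.8290) - (-1)*0.5592 = 4.70
v'_2 = v1*sin(theta) + v2*cos(theta) = -5*0.5592 + (-1)*(-0.8290) = -1.97
v' = 4.70*e1 - 1.97*e2 + 1.00*e3


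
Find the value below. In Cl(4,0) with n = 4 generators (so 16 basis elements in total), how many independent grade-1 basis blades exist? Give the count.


Number of grade-k basis blades in Cl(p,q) with n = p + q is C(n, k).
n = 4 + 0 = 4
C(4, 1) = 4! / (1! * 3!)
= 24 / (1 * 6)
= 4


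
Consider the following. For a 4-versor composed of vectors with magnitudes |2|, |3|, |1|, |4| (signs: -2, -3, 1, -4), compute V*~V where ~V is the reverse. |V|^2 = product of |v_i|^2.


Each vector v_i has |v_i|^2 = s_i^2
Squared scales: (-2)^2 = 4, (-3)^2 = 9, 1^2 = 1, (-4)^2 = 16
|V|^2 = 4 * 9 * 1 * 16
= 576


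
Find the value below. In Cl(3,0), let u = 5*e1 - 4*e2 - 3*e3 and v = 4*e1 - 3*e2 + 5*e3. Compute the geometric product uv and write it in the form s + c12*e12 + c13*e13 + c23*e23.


In Cl(3,0): e_i^2 = 1, e_ie_j = -e_je_i for i != j.
Scalar part = u . v = 5*4 + (-4)*(-3) + (-3)*5
= 20 + 12 + (-15) = 17
e12 coeff = 5*(-3) - (-4)*4 = -15 - (-16) = 1
e13 coeff = 5*5 - (-3)*4 = 25 - (-12) = 37
e23 coeff = (-4)*5 - (-3)*(-3) = -20 - 9 = -29
uv = 17 + 1*e12 + 37*e13 - 29*e23


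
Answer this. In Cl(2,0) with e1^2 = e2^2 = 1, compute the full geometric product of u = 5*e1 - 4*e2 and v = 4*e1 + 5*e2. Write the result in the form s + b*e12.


Expand: (5*e1 - 4*e2)(4*e1 + 5*e2)
= 5*4*e1e1 + 5*5*e1e2 + (-4)*4*e2e1 + (-4)*5*e2e2
Using e1^2 = e2^2 = 1, e2e1 = -e1e2:
Scalar part s = 5*4 + (-4)*5 = 20 + (-20) = 0
Bivector part b = 5*5 - (-4)*4 = 25 - (-16) = 41
uv = 0 + 41*e12


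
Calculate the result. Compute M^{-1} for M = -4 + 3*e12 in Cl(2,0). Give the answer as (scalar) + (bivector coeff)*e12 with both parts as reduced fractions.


M = -4 + 3*e12, where e12^2 = -1.
Since M commutes with its reverse ~M = a - b*e12, M * ~M = a^2 - b^2*e12^2 = a^2 + b^2.
So M^{-1} = ~M / (a^2 + b^2) = (a - b*e12)/(a^2 + b^2).
a^2 + b^2 = 16 + 9 = 25
Scalar part = -4/25 = -4/25
Bivector coeff = -3/25 = -3/25
M^{-1} = -4/25 - 3/25*e12


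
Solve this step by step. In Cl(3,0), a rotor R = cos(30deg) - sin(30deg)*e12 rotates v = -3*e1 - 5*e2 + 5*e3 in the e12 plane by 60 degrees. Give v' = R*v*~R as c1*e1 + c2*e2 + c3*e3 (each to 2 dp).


Rotor R = cos(30deg) - sin(30deg)*e12
Rotation angle theta = 2 * 30 = 60 degrees in the e12 plane (e1 -> e2).
The component perpendicular to the plane (e3) is invariant: v'_3 = v3 = 5.00
cos(60deg) = 0.5000, sin(60deg) = 0.8660
v'_1 = v1*cos(theta) - v2*sin(theta) = -3*0.5000 - (-5)*0.8660 = 2.83
v'_2 = v1*sin(theta) + v2*cos(theta) = -3*0.8660 + (-5)*0.5000 = -5.10
v' = 2.83*e1 - 5.10*e2 + 5.00*e3


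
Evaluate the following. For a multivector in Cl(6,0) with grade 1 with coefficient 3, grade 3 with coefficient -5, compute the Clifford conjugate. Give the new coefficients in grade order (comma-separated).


Clifford conjugate sign for grade k: (-1)^(k(k+1)/2)
Grade 1: (-1)^(1*2/2) = (-1)^1 = -1, coeff 3 -> -3
Grade 3: (-1)^(3*4/2) = (-1)^6 = 1, coeff -5 -> -5
Conjugated coefficients: -3, -5


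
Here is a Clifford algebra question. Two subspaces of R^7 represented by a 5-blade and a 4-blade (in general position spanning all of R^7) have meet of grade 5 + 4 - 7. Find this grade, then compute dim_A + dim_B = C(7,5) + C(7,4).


Meet grade = grade(A) + grade(B) - n
= 5 + 4 - 7 = 2
C(7,5) = 21
C(7,4) = 35
dim_A + dim_B = 21 + 35 = 56


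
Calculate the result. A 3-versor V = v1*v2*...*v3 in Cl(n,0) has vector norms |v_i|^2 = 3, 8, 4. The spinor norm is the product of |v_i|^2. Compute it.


Spinor norm N(V) = |v1|^2 * |v2|^2 * ... * |v3|^2
= 3 * 8 * 4
Running product: 3, 24, 96
N(V) = 96


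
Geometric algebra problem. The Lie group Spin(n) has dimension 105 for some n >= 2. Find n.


dim Spin(n) = dim so(n) = n(n-1)/2.
Solve n(n-1)/2 = 105, i.e. n^2 - n - 210 = 0.
Discriminant = 1 + 8*105 = 841
n = (1 + sqrt(841))/2 = (1 + 29)/2 = 15


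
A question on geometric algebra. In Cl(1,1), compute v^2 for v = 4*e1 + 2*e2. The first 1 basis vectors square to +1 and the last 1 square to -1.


v^2 = sum of c_i^2 * e_i^2
Positive signature terms (e_i^2 = +1): 4^2 = 16
Negative signature terms (e_j^2 = -1): 2^2 = 4
v^2 = 16 - 4 = 12


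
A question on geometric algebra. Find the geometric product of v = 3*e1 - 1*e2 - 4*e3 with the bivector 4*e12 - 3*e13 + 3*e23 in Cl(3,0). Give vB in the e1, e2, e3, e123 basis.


vB has grade-1 (vector) and grade-3 (trivector) parts: vB = (v _| B) + (v ^ B).
Vector part <vB>_1:
  e1: -v2*b12 - v3*b13 = -(-1)*(4) - (-4)*(-3) = -8
  e2: v1*b12 - v3*b23 = (3)*(4) - (-4)*(3) = 24
  e3: v1*b13 + v2*b23 = (3)*(-3) + (-1)*(3) = -12
Trivector part <vB>_3:
  e123: v1*b23 - v2*b13 + v3*b12 = (3)*(3) - (-1)*(-3) + (-4)*(4) = -10
vB = -8*e1 + 24*e2 - 12*e3 - 10*e123


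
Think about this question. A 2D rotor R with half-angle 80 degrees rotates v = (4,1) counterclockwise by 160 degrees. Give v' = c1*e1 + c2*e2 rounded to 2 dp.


Rotor R = cos(80deg) - sin(80deg)*e12
Rotation angle theta = 2 * 80 = 160 degrees
v' = R*v*~R rotates v by theta.
cos(160deg) = -0.9397, sin(160deg) = 0.3420
v'_1 = 4*cos(160deg) - 1*sin(160deg)
= 4*(-0.9397) - 1*0.3420
= -4.10
v'_2 = 4*sin(160deg) + 1*cos(160deg)
= 4*0.3420 + 1*(-0.9397)
= 0.43
v' = -4.10*e1 + 0.43*e2


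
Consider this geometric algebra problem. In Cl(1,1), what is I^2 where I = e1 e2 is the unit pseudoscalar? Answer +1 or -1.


The pseudoscalar I = e1...e_n (product of all n generators) of Cl(p,q) satisfies I^2 = (-1)^(q + n(n-1)/2).
p = 1, q = 1, n = p + q = 2
n(n-1)/2 = 2 * 1 / 2 = 1
Exponent = q + n(n-1)/2 = 1 + 1 = 2
I^2 = (-1)^2 = +1


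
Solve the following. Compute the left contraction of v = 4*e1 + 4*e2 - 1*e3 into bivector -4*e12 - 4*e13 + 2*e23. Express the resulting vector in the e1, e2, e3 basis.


Left contraction v _| B = <vB>_1 (grade-1 part of the geometric product vB).
Using e1_|e12 = e2, e2_|e12 = -e1, e1_|e13 = e3, e3_|e13 = -e1, e2_|e23 = e3, e3_|e23 = -e2:
e1 coeff: -v2*b12 - v3*b13 = -(4)*(-4) - (-1)*(-4) = 12
e2 coeff: v1*b12 - v3*b23 = (4)*(-4) - (-1)*(2) = -14
e3 coeff: v1*b13 + v2*b23 = (4)*(-4) + (4)*(2) = -8
v _| B = 12*e1 - 14*e2 - 8*e3


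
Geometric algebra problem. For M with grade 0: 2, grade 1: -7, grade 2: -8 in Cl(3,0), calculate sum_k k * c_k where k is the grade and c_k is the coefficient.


Grade-weighted sum = sum of grade_k * coefficient_k
0*2 = 0
1*(-7) = -7
2*(-8) = -16
Total = 0 + (-7) + (-16) = -23


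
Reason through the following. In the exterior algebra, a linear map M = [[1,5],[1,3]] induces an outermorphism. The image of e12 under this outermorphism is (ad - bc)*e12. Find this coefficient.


The outermorphism of a linear map f sends e1^e2 to f(e1)^f(e2).
f(e1) = 1*e1 + 1*e2
f(e2) = 5*e1 + 3*e2
f(e1) ^ f(e2) = (1*e1 + 1*e2) ^ (5*e1 + 3*e2)
= 1*3*e12 + 1*5*e21
= (3 - 5)*e12
= -2*e12
Coefficient = -2


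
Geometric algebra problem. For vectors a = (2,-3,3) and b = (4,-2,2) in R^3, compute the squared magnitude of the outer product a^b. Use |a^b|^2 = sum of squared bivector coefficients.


a wedge b = (a1*b2 - a2*b1)*e12 + (a1*b3 - a3*b1)*e13 + (a2*b3 - a3*b2)*e23
e12 coeff: 2*(-2) - (-3)*4 = -4 - (-12) = 8
e13 coeff: 2*2 - 3*4 = 4 - 12 = -8
e23 coeff: (-3)*2 - 3*(-2) = -6 - (-6) = 0
|a wedge b|^2 = 8^2 + (-8)^2 + 0^2
= 64 + 64 + 0
= 128


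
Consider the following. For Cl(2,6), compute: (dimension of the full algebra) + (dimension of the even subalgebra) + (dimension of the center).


n = 2 + 6 = 8
Total dim = 2^8 = 256
Even subalgebra dim = 2^7 = 128
n is even, so center dim = 1
Sum = 256 + 128 + 1 = 385


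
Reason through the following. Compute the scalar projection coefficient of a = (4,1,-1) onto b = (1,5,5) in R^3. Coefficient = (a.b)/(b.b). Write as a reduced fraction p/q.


Projection coefficient = (a . b) / (b . b)
a . b = 4*1 + 1*5 + (-1)*5
= 4 + 5 + (-5) = 4
b . b = 1^2 + 5^2 + 5^2
= 1 + 25 + 25 = 51
Coefficient = 4/51
In lowest terms: 4/51


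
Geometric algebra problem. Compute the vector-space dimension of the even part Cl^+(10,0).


Even subalgebra dimension = 2^(n-1)
n = 10 + 0 = 10
2^(10 - 1) = 2^9 = 512
Verification: sum of C(10,k) for even k = 1 + 45 + 210 + 210 + 45 + 1 = 512
Result = 512


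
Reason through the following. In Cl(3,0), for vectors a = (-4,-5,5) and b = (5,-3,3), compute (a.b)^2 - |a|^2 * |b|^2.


a . b = (-4)*5 + (-5)*(-3) + 5*3
= -20 + 15 + 15 = 10
|a|^2 = (-4)^2 + (-5)^2 + 5^2 = 66
|b|^2 = 5^2 + (-3)^2 + 3^2 = 43
(a.b)^2 = 10^2 = 100
|a|^2 * |b|^2 = 66 * 43 = 2838
Result = 100 - 2838 = -2738


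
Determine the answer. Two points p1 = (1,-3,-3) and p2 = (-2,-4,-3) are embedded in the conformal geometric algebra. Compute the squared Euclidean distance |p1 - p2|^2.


p1 - p2 = (3, 1, 0)
|p1 - p2|^2 = 3^2 + 1^2 + 0^2
= 9 + 1 + 0
= 10


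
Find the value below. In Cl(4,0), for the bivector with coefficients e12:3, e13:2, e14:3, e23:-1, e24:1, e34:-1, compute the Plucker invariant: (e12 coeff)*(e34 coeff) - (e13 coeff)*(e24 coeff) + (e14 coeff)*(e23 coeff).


Plucker relation: af - be + cd
a*f = 3*(-1) = -3
b*e = 2*1 = 2
c*d = 3*(-1) = -3
af - be + cd = -3 - 2 + (-3)
= -8


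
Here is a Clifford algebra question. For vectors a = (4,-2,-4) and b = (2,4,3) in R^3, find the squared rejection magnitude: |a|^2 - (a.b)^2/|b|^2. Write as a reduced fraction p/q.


|a|^2 = 4^2 + (-2)^2 + (-4)^2 = 36
|b|^2 = 2^2 + 4^2 + 3^2 = 29
a . b = 4*2 + (-2)*4 + (-4)*3 = -12
(a.b)^2 = (-12)^2 = 144
|rej|^2 = 36 - 144/29
= (1044 - 144)/29
= 900/29
In lowest terms: 900/29


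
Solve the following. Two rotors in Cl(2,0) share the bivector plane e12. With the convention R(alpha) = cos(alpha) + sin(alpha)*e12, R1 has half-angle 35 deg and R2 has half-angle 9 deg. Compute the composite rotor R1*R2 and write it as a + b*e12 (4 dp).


Same-plane rotors commute and their half-angles add:
R1*R2 = cos(a1 + a2) + sin(a1 + a2)*e12.
a1 + a2 = 35 + 9 = 44 deg
cos(44 deg) = 0.7193
sin(44 deg) = 0.6947
R1*R2 = 0.7193 + 0.6947*e12


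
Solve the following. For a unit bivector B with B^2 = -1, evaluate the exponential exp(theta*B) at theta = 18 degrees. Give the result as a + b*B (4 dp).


For a unit bivector B with B^2 = -1, the exponential series gives
e^(theta*B) = cos(theta) + sin(theta)*B (the GA analogue of Euler's formula).
theta = 18 degrees = 0.314159 rad
cos(18 deg) = 0.9511
sin(18 deg) = 0.3090
exp(theta*B) = 0.9511 + 0.3090*B


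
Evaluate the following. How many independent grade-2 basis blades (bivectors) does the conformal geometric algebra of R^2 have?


The conformal model of R^2 uses Cl(3,1) with m = 2 + 2 = 4 generators.
Number of grade-2 blades = C(m, 2) = C(4, 2)
= 4*3/2 = 6


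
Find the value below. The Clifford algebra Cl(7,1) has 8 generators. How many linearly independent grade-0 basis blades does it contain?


Number of grade-k basis blades in Cl(p,q) with n = p + q is C(n, k).
n = 7 + 1 = 8
C(8, 0) = 8! / (0! * 8!)
= 40320 / (1 * 40320)
= 1


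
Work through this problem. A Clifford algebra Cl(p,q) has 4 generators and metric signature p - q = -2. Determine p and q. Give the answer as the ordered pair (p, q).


We need p + q = 4 and p - q = -2.
Adding: 2p = 4 + (-2) = 2, so p = 1.
Then q = 4 - 1 = 3.
(p, q) = (1, 3)


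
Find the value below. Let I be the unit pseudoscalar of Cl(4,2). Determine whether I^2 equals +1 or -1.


The pseudoscalar I = e1...e_n (product of all n generators) of Cl(p,q) satisfies I^2 = (-1)^(q + n(n-1)/2).
p = 4, q = 2, n = p + q = 6
n(n-1)/2 = 6 * 5 / 2 = 15
Exponent = q + n(n-1)/2 = 2 + 15 = 17
I^2 = (-1)^17 = -1


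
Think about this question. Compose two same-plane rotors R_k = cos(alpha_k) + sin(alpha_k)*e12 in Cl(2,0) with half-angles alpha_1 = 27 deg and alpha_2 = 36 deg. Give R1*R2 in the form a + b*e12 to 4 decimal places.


Same-plane rotors commute and their half-angles add:
R1*R2 = cos(a1 + a2) + sin(a1 + a2)*e12.
a1 + a2 = 27 + 36 = 63 deg
cos(63 deg) = 0.4540
sin(63 deg) = 0.8910
R1*R2 = 0.4540 + 0.8910*e12


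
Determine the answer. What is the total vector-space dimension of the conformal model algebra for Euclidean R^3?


The conformal model of R^3 uses Cl(4,1): the 3 Euclidean generators plus two extra orthogonal generators e+ (e+^2 = +1) and e- (e-^2 = -1), from which the null vectors e0, einf are built.
Number of generators m = 3 + 2 = 5.
dim Cl(p,q) = 2^m = 2^5 = 32


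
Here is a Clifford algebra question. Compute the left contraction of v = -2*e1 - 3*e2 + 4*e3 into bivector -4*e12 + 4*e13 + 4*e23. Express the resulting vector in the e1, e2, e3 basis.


Left contraction v _| B = <vB>_1 (grade-1 part of the geometric product vB).
Using e1_|e12 = e2, e2_|e12 = -e1, e1_|e13 = e3, e3_|e13 = -e1, e2_|e23 = e3, e3_|e23 = -e2:
e1 coeff: -v2*b12 - v3*b13 = -(-3)*(-4) - (4)*(4) = -28
e2 coeff: v1*b12 - v3*b23 = (-2)*(-4) - (4)*(4) = -8
e3 coeff: v1*b13 + v2*b23 = (-2)*(4) + (-3)*(4) = -20
v _| B = -28*e1 - 8*e2 - 20*e3


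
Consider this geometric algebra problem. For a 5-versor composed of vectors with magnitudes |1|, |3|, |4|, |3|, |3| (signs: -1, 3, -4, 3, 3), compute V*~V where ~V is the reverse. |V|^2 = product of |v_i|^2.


Each vector v_i has |v_i|^2 = s_i^2
Squared scales: (-1)^2 = 1, 3^2 = 9, (-4)^2 = 16, 3^2 = 9, 3^2 = 9
|V|^2 = 1 * 9 * 16 * 9 * 9
= 11664


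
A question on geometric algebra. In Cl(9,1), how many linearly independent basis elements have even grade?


Even subalgebra dimension = 2^(n-1)
n = 9 + 1 = 10
2^(10 - 1) = 2^9 = 512
Verification: sum of C(10,k) for even k = 1 + 45 + 210 + 210 + 45 + 1 = 512
Result = 512


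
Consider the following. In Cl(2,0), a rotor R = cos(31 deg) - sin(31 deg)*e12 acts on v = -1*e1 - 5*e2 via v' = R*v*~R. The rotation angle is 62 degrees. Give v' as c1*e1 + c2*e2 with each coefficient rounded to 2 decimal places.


Rotor R = cos(31deg) - sin(31deg)*e12
Rotation angle theta = 2 * 31 = 62 degrees
v' = R*v*~R rotates v by theta.
cos(62deg) = 0.4695, sin(62deg) = 0.8829
v'_1 = -1*cos(62deg) - (-5)*sin(62deg)
= -1*0.4695 - (-5)*0.8829
= 3.95
v'_2 = -1*sin(62deg) + (-5)*cos(62deg)
= -1*0.8829 + (-5)*0.4695
= -3.23
v' = 3.95*e1 - 3.23*e2


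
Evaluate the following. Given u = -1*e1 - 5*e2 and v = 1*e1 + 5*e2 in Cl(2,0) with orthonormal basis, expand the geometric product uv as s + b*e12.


Expand: (-1*e1 - 5*e2)(1*e1 + 5*e2)
= (-1)*1*e1e1 + (-1)*5*e1e2 + (-5)*1*e2e1 + (-5)*5*e2e2
Using e1^2 = e2^2 = 1, e2e1 = -e1e2:
Scalar part s = (-1)*1 + (-5)*5 = -1 + (-25) = -26
Bivector part b = (-1)*5 - (-5)*1 = -5 - (-5) = 0
uv = -26 + 0*e12


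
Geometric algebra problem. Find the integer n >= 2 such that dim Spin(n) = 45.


dim Spin(n) = dim so(n) = n(n-1)/2.
Solve n(n-1)/2 = 45, i.e. n^2 - n - 90 = 0.
Discriminant = 1 + 8*45 = 361
n = (1 + sqrt(361))/2 = (1 + 19)/2 = 10


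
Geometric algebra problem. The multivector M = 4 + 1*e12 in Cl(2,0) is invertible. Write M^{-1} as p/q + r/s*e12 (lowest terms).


M = 4 + 1*e12, where e12^2 = -1.
Since M commutes with its reverse ~M = a - b*e12, M * ~M = a^2 - b^2*e12^2 = a^2 + b^2.
So M^{-1} = ~M / (a^2 + b^2) = (a - b*e12)/(a^2 + b^2).
a^2 + b^2 = 16 + 1 = 17
Scalar part = 4/17 = 4/17
Bivector coeff = -1/17 = -1/17
M^{-1} = 4/17 - 1/17*e12


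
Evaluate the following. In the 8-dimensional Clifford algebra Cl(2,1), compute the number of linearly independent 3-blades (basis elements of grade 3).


Number of grade-k basis blades in Cl(p,q) with n = p + q is C(n, k).
n = 2 + 1 = 3
C(3, 3) = 3! / (3! * 0!)
= 6 / (6 * 1)
= 1


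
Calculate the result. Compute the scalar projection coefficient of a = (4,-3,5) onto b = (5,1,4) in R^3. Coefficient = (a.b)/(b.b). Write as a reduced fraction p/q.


Projection coefficient = (a . b) / (b . b)
a . b = 4*5 + (-3)*1 + 5*4
= 20 + (-3) + 20 = 37
b . b = 5^2 + 1^2 + 4^2
= 25 + 1 + 16 = 42
Coefficient = 37/42
In lowest terms: 37/42


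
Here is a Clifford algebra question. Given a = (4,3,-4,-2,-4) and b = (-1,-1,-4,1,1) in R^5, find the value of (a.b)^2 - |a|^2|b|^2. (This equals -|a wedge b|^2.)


a . b = 4*(-1) + 3*(-1) + (-4)*(-4) + (-2)*1 + (-4)*1
= -4 + (-3) + 16 + (-2) + (-4) = 3
|a|^2 = 4^2 + 3^2 + (-4)^2 + (-2)^2 + (-4)^2 = 61
|b|^2 = (-1)^2 + (-1)^2 + (-4)^2 + 1^2 + 1^2 = 20
(a.b)^2 = 3^2 = 9
|a|^2 * |b|^2 = 61 * 20 = 1220
Result = 9 - 1220 = -1211


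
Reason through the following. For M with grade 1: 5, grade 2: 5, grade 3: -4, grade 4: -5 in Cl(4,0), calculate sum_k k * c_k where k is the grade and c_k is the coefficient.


Grade-weighted sum = sum of grade_k * coefficient_k
1*5 = 5
2*5 = 10
3*(-4) = -12
4*(-5) = -20
Total = 5 + 10 + (-12) + (-20) = -17


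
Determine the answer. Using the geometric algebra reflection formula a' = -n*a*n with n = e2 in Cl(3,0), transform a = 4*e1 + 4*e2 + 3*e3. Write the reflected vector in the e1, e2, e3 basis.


Reflection formula: a' = -n*a*n, with n = e2 (unit vector, n^2 = 1).
For reflection through hyperplane perp to e2:
The component along e2 flips sign, others stay.
a = (4, 4, 3)
a' = (4, -4, 3)
a' = 4*e1 - 4*e2 + 3*e3


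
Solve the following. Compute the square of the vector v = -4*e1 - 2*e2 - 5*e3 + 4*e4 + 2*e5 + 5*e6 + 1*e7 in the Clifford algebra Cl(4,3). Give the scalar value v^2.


v^2 = sum of c_i^2 * e_i^2
Positive signature terms (e_i^2 = +1): (-4)^2 + (-2)^2 + (-5)^2 + 4^2 = 61
Negative signature terms (e_j^2 = -1): 2^2 + 5^2 + 1^2 = 30
v^2 = 61 - 30 = 31


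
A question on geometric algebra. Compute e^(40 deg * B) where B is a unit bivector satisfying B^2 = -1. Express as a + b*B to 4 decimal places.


For a unit bivector B with B^2 = -1, the exponential series gives
e^(theta*B) = cos(theta) + sin(theta)*B (the GA analogue of Euler's formula).
theta = 40 degrees = 0.698132 rad
cos(40 deg) = 0.7660
sin(40 deg) = 0.6428
exp(theta*B) = 0.7660 + 0.6428*B


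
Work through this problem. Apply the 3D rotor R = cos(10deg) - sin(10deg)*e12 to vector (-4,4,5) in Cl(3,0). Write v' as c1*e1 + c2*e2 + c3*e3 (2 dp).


Rotor R = cos(10deg) - sin(10deg)*e12
Rotation angle theta = 2 * 10 = 20 degrees in the e12 plane (e1 -> e2).
The component perpendicular to the plane (e3) is invariant: v'_3 = v3 = 5.00
cos(20deg) = 0.9397, sin(20deg) = 0.3420
v'_1 = v1*cos(theta) - v2*sin(theta) = -4*0.9397 - 4*0.3420 = -5.13
v'_2 = v1*sin(theta) + v2*cos(theta) = -4*0.3420 + 4*0.9397 = 2.39
v' = -5.13*e1 + 2.39*e2 + 5.00*e3


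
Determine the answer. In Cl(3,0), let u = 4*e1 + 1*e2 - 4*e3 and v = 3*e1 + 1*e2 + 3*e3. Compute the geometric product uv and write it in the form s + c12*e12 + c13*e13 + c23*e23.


In Cl(3,0): e_i^2 = 1, e_ie_j = -e_je_i for i != j.
Scalar part = u . v = 4*3 + 1*1 + (-4)*3
= 12 + 1 + (-12) = 1
e12 coeff = 4*1 - 1*3 = 4 - 3 = 1
e13 coeff = 4*3 - (-4)*3 = 12 - (-12) = 24
e23 coeff = 1*3 - (-4)*1 = 3 - (-4) = 7
uv = 1 + 1*e12 + 24*e13 + 7*e23


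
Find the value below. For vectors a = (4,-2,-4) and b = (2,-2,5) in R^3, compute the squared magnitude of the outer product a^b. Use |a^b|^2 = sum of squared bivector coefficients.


a wedge b = (a1*b2 - a2*b1)*e12 + (a1*b3 - a3*b1)*e13 + (a2*b3 - a3*b2)*e23
e12 coeff: 4*(-2) - (-2)*2 = -8 - (-4) = -4
e13 coeff: 4*5 - (-4)*2 = 20 - (-8) = 28
e23 coeff: (-2)*5 - (-4)*(-2) = -10 - 8 = -18
|a wedge b|^2 = (-4)^2 + 28^2 + (-18)^2
= 16 + 784 + 324
= 1124


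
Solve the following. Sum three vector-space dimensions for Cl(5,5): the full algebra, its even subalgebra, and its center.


n = 5 + 5 = 10
Total dim = 2^10 = 1024
Even subalgebra dim = 2^9 = 512
n is even, so center dim = 1
Sum = 1024 + 512 + 1 = 1537


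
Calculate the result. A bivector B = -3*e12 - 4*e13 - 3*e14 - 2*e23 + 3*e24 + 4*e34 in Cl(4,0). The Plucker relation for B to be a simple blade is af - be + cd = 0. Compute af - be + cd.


Plucker relation: af - be + cd
a*f = (-3)*4 = -12
b*e = (-4)*3 = -12
c*d = (-3)*(-2) = 6
af - be + cd = -12 - (-12) + 6
= 6


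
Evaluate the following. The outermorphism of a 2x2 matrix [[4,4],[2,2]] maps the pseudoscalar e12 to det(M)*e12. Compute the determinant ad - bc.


The outermorphism of a linear map f sends e1^e2 to f(e1)^f(e2).
f(e1) = 4*e1 + 2*e2
f(e2) = 4*e1 + 2*e2
f(e1) ^ f(e2) = (4*e1 + 2*e2) ^ (4*e1 + 2*e2)
= 4*2*e12 + 2*4*e21
= (8 - 8)*e12
= 0*e12
Coefficient = 0


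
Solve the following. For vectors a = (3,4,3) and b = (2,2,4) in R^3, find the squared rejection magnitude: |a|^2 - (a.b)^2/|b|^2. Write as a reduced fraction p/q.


|a|^2 = 3^2 + 4^2 + 3^2 = 34
|b|^2 = 2^2 + 2^2 + 4^2 = 24
a . b = 3*2 + 4*2 + 3*4 = 26
(a.b)^2 = 26^2 = 676
|rej|^2 = 34 - 676/24
= (816 - 676)/24
= 140/24
In lowest terms: 35/6


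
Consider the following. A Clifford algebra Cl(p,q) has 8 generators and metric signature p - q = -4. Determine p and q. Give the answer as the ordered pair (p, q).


We need p + q = 8 and p - q = -4.
Adding: 2p = 8 + (-4) = 4, so p = 2.
Then q = 8 - 2 = 6.
(p, q) = (2, 6)


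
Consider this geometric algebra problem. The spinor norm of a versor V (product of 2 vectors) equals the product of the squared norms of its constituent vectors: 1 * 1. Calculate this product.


Spinor norm N(V) = |v1|^2 * |v2|^2 * ... * |v2|^2
= 1 * 1
Running product: 1, 1
N(V) = 1


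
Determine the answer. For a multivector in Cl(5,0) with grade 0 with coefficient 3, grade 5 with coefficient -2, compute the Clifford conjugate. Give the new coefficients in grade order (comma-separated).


Clifford conjugate sign for grade k: (-1)^(k(k+1)/2)
Grade 0: (-1)^(0*1/2) = (-1)^0 = 1, coeff 3 -> 3
Grade 5: (-1)^(5*6/2) = (-1)^15 = -1, coeff -2 -> 2
Conjugated coefficients: 3, 2


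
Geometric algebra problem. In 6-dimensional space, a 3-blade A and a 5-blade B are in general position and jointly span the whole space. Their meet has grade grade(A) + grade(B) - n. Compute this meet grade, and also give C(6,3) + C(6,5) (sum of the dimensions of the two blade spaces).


Meet grade = grade(A) + grade(B) - n
= 3 + 5 - 6 = 2
C(6,3) = 20
C(6,5) = 6
dim_A + dim_B = 20 + 6 = 26


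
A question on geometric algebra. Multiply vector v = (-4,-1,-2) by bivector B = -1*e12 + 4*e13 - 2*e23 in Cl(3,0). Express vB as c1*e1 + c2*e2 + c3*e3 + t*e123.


vB has grade-1 (vector) and grade-3 (trivector) parts: vB = (v _| B) + (v ^ B).
Vector part <vB>_1:
  e1: -v2*b12 - v3*b13 = -(-1)*(-1) - (-2)*(4) = 7
  e2: v1*b12 - v3*b23 = (-4)*(-1) - (-2)*(-2) = 0
  e3: v1*b13 + v2*b23 = (-4)*(4) + (-1)*(-2) = -14
Trivector part <vB>_3:
  e123: v1*b23 - v2*b13 + v3*b12 = (-4)*(-2) - (-1)*(4) + (-2)*(-1) = 14
vB = 7*e1 + 0*e2 - 14*e3 + 14*e123


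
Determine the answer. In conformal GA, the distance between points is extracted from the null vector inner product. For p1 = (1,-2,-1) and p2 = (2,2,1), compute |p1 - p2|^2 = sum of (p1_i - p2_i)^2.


p1 - p2 = (-1, -4, -2)
|p1 - p2|^2 = (-1)^2 + (-4)^2 + (-2)^2
= 1 + 16 + 4
= 21


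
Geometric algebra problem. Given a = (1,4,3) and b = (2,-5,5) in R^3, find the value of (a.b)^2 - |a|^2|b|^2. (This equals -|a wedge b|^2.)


a . b = 1*2 + 4*(-5) + 3*5
= 2 + (-20) + 15 = -3
|a|^2 = 1^2 + 4^2 + 3^2 = 26
|b|^2 = 2^2 + (-5)^2 + 5^2 = 54
(a.b)^2 = (-3)^2 = 9
|a|^2 * |b|^2 = 26 * 54 = 1404
Result = 9 - 1404 = -1395


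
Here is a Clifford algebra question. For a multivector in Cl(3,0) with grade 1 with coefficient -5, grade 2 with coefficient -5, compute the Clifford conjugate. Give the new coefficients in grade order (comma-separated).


Clifford conjugate sign for grade k: (-1)^(k(k+1)/2)
Grade 1: (-1)^(1*2/2) = (-1)^1 = -1, coeff -5 -> 5
Grade 2: (-1)^(2*3/2) = (-1)^3 = -1, coeff -5 -> 5
Conjugated coefficients: 5, 5


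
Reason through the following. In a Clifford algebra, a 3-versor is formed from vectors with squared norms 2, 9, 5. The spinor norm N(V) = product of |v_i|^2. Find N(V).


Spinor norm N(V) = |v1|^2 * |v2|^2 * ... * |v3|^2
= 2 * 9 * 5
Running product: 2, 18, 90
N(V) = 90


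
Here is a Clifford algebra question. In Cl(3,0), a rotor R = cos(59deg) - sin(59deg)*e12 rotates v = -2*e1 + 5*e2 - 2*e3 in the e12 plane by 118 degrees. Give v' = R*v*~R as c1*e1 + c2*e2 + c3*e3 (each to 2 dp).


Rotor R = cos(59deg) - sin(59deg)*e12
Rotation angle theta = 2 * 59 = 118 degrees in the e12 plane (e1 -> e2).
The component perpendicular to the plane (e3) is invariant: v'_3 = v3 = -2.00
cos(118deg) = -0.4695, sin(118deg) = 0.8829
v'_1 = v1*cos(theta) - v2*sin(theta) = -2*(-0.4695) - 5*0.8829 = -3.48
v'_2 = v1*sin(theta) + v2*cos(theta) = -2*0.8829 + 5*(-0.4695) = -4.11
v' = -3.48*e1 - 4.11*e2 - 2.00*e3


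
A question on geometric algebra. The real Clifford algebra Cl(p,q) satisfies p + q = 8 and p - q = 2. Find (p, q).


We need p + q = 8 and p - q = 2.
Adding: 2p = 8 + 2 = 10, so p = 5.
Then q = 8 - 5 = 3.
(p, q) = (5, 3)


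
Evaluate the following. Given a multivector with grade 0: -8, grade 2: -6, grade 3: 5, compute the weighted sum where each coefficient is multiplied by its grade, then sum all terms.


Grade-weighted sum = sum of grade_k * coefficient_k
0*(-8) = 0
2*(-6) = -12
3*5 = 15
Total = 0 + (-12) + 15 = 3


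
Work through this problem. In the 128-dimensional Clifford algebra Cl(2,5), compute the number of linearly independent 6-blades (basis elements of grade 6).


Number of grade-k basis blades in Cl(p,q) with n = p + q is C(n, k).
n = 2 + 5 = 7
C(7, 6) = 7! / (6! * 1!)
= 5040 / (720 * 1)
= 7


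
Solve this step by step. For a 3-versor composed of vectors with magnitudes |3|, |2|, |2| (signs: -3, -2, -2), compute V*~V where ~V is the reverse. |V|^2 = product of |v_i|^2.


Each vector v_i has |v_i|^2 = s_i^2
Squared scales: (-3)^2 = 9, (-2)^2 = 4, (-2)^2 = 4
|V|^2 = 9 * 4 * 4
= 144


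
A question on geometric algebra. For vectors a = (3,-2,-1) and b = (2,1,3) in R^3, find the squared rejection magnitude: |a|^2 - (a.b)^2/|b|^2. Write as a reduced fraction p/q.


|a|^2 = 3^2 + (-2)^2 + (-1)^2 = 14
|b|^2 = 2^2 + 1^2 + 3^2 = 14
a . b = 3*2 + (-2)*1 + (-1)*3 = 1
(a.b)^2 = 1^2 = 1
|rej|^2 = 14 - 1/14
= (196 - 1)/14
= 195/14
In lowest terms: 195/14


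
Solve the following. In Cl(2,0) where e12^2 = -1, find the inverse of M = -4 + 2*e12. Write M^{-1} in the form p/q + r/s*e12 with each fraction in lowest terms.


M = -4 + 2*e12, where e12^2 = -1.
Since M commutes with its reverse ~M = a - b*e12, M * ~M = a^2 - b^2*e12^2 = a^2 + b^2.
So M^{-1} = ~M / (a^2 + b^2) = (a - b*e12)/(a^2 + b^2).
a^2 + b^2 = 16 + 4 = 20
Scalar part = -4/20 = -1/5
Bivector coeff = -2/20 = -1/10
M^{-1} = -1/5 - 1/10*e12


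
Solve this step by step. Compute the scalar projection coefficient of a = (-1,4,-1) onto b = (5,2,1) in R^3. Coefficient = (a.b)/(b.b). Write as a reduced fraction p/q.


Projection coefficient = (a . b) / (b . b)
a . b = (-1)*5 + 4*2 + (-1)*1
= -5 + 8 + (-1) = 2
b . b = 5^2 + 2^2 + 1^2
= 25 + 4 + 1 = 30
Coefficient = 2/30
In lowest terms: 1/15


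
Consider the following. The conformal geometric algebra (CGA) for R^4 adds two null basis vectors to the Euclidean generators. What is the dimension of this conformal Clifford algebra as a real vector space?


The conformal model of R^4 uses Cl(5,1): the 4 Euclidean generators plus two extra orthogonal generators e+ (e+^2 = +1) and e- (e-^2 = -1), from which the null vectors e0, einf are built.
Number of generators m = 4 + 2 = 6.
dim Cl(p,q) = 2^m = 2^6 = 64


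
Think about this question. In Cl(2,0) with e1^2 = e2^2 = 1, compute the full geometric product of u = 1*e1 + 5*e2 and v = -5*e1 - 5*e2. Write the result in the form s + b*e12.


Expand: (1*e1 + 5*e2)(-5*e1 - 5*e2)
= 1*(-5)*e1e1 + 1*(-5)*e1e2 + 5*(-5)*e2e1 + 5*(-5)*e2e2
Using e1^2 = e2^2 = 1, e2e1 = -e1e2:
Scalar part s = 1*(-5) + 5*(-5) = -5 + (-25) = -30
Bivector part b = 1*(-5) - 5*(-5) = -5 - (-25) = 20
uv = -30 + 20*e12


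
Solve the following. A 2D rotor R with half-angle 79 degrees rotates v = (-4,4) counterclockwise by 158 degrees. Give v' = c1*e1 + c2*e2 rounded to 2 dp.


Rotor R = cos(79deg) - sin(79deg)*e12
Rotation angle theta = 2 * 79 = 158 degrees
v' = R*v*~R rotates v by theta.
cos(158deg) = -0.9272, sin(158deg) = 0.3746
v'_1 = -4*cos(158deg) - 4*sin(158deg)
= -4*(-0.9272) - 4*0.3746
= 2.21
v'_2 = -4*sin(158deg) + 4*cos(158deg)
= -4*0.3746 + 4*(-0.9272)
= -5.21
v' = 2.21*e1 - 5.21*e2


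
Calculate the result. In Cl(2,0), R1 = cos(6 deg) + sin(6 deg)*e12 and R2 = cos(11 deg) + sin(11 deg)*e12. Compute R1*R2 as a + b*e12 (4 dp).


Same-plane rotors commute and their half-angles add:
R1*R2 = cos(a1 + a2) + sin(a1 + a2)*e12.
a1 + a2 = 6 + 11 = 17 deg
cos(17 deg) = 0.9563
sin(17 deg) = 0.2924
R1*R2 = 0.9563 + 0.2924*e12


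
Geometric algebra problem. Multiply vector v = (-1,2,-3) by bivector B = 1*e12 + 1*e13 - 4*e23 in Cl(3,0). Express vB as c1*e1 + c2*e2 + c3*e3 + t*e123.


vB has grade-1 (vector) and grade-3 (trivector) parts: vB = (v _| B) + (v ^ B).
Vector part <vB>_1:
  e1: -v2*b12 - v3*b13 = -(2)*(1) - (-3)*(1) = 1
  e2: v1*b12 - v3*b23 = (-1)*(1) - (-3)*(-4) = -13
  e3: v1*b13 + v2*b23 = (-1)*(1) + (2)*(-4) = -9
Trivector part <vB>_3:
  e123: v1*b23 - v2*b13 + v3*b12 = (-1)*(-4) - (2)*(1) + (-3)*(1) = -1
vB = 1*e1 - 13*e2 - 9*e3 - 1*e123
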